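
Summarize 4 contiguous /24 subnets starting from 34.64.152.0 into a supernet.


Original prefix: /24
Number of subnets: 4 = 2^2
New prefix = 24 - 2 = 22
Supernet: 34.64.152.0/22


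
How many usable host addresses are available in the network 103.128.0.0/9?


Host bits = 32 - 9 = 23
Total addresses = 2^23 = 8388608
Usable = total - 2 (network and broadcast)
Usable hosts: 8388606


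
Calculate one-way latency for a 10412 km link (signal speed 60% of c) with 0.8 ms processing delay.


Speed = 0.6 * 3e5 km/s = 180000 km/s
Propagation delay = 10412 / 180000 = 0.0578 s = 57.8444 ms
Processing delay = 0.8 ms
Total one-way latency = 58.6444 ms


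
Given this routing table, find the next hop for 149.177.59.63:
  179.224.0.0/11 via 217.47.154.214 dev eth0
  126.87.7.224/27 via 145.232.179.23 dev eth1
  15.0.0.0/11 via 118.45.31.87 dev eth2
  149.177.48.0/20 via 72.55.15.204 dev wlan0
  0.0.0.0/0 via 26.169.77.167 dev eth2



Longest prefix match for 149.177.59.63:
  /11 179.224.0.0: no
  /27 126.87.7.224: no
  /11 15.0.0.0: no
  /20 149.177.48.0: MATCH
  /0 0.0.0.0: MATCH
Selected: next-hop 72.55.15.204 via wlan0 (matched /20)


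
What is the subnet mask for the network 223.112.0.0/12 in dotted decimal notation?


/12 means 12 network bits, 20 host bits
Binary: 11111111111100000000000000000000
Mask: 255.240.0.0


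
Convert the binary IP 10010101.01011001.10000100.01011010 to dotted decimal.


10010101 = 149
01011001 = 89
10000100 = 132
01011010 = 90
IP: 149.89.132.90


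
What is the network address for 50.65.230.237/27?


IP:   00110010.01000001.11100110.11101101
Mask: 11111111.11111111.11111111.11100000
AND operation:
Net:  00110010.01000001.11100110.11100000
Network: 50.65.230.224/27


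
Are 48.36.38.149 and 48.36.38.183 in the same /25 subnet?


Mask: 255.255.255.128
48.36.38.149 AND mask = 48.36.38.128
48.36.38.183 AND mask = 48.36.38.128
Yes, same subnet (48.36.38.128)


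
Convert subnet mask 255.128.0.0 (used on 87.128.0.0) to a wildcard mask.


Subnet mask: 255.128.0.0
Wildcard = 255.255.255.255 - subnet mask
255 - 255 = 0
255 - 128 = 127
255 - 0 = 255
255 - 0 = 255
Wildcard: 0.127.255.255


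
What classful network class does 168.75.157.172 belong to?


First octet: 168
Binary: 10101000
10xxxxxx -> Class B (128-191)
Class B, default mask 255.255.0.0 (/16)


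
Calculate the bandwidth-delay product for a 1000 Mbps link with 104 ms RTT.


BDP = bandwidth * RTT
= 1000 Mbps * 104 ms
= 1000 * 1e6 * 104 / 1000 bits
= 104000000 bits
= 13000000 bytes
= 12695.3125 KB
BDP = 104000000 bits (13000000 bytes)


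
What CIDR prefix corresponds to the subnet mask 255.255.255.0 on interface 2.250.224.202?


Binary: 11111111.11111111.11111111.00000000
Count leading 1s
Prefix: /24


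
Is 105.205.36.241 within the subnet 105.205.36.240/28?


Subnet network: 105.205.36.240
Test IP AND mask: 105.205.36.240
Yes, 105.205.36.241 is in 105.205.36.240/28


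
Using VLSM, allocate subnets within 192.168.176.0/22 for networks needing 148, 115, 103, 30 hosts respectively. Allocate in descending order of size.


148 hosts -> /24 (254 usable): 192.168.176.0/24
115 hosts -> /25 (126 usable): 192.168.177.0/25
103 hosts -> /25 (126 usable): 192.168.177.128/25
30 hosts -> /27 (30 usable): 192.168.178.0/27
Allocation: 192.168.176.0/24 (148 hosts, 254 usable); 192.168.177.0/25 (115 hosts, 126 usable); 192.168.177.128/25 (103 hosts, 126 usable); 192.168.178.0/27 (30 hosts, 30 usable)


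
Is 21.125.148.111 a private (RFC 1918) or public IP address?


RFC 1918 private ranges:
  10.0.0.0/8 (10.0.0.0 - 10.255.255.255)
  172.16.0.0/12 (172.16.0.0 - 172.31.255.255)
  192.168.0.0/16 (192.168.0.0 - 192.168.255.255)
Public (not in any RFC 1918 range)


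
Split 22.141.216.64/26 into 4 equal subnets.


New prefix = 26 + 2 = 28
Each subnet has 16 addresses
  22.141.216.64/28
  22.141.216.80/28
  22.141.216.96/28
  22.141.216.112/28
Subnets: 22.141.216.64/28, 22.141.216.80/28, 22.141.216.96/28, 22.141.216.112/28


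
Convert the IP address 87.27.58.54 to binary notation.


87 = 01010111
27 = 00011011
58 = 00111010
54 = 00110110
Binary: 01010111.00011011.00111010.00110110


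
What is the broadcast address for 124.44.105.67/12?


Network: 124.32.0.0/12
Host bits = 20
Set all host bits to 1:
Broadcast: 124.47.255.255


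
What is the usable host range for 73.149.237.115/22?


Network: 73.149.236.0
Broadcast: 73.149.239.255
First usable = network + 1
Last usable = broadcast - 1
Range: 73.149.236.1 to 73.149.239.254


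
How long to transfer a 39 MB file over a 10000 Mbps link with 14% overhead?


Effective throughput = 10000 * (1 - 14/100) = 8600 Mbps
File size in Mb = 39 * 8 = 312 Mb
Time = 312 / 8600
Time = 0.0363 seconds


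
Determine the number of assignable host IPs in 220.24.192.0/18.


Host bits = 32 - 18 = 14
Total addresses = 2^14 = 16384
Usable = total - 2 (network and broadcast)
Usable hosts: 16382


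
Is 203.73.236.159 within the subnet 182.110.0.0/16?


Subnet network: 182.110.0.0
Test IP AND mask: 203.73.0.0
No, 203.73.236.159 is not in 182.110.0.0/16


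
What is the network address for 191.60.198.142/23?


IP:   10111111.00111100.11000110.10001110
Mask: 11111111.11111111.11111110.00000000
AND operation:
Net:  10111111.00111100.11000110.00000000
Network: 191.60.198.0/23


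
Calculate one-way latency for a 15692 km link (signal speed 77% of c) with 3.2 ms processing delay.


Speed = 0.77 * 3e5 km/s = 231000 km/s
Propagation delay = 15692 / 231000 = 0.0679 s = 67.9307 ms
Processing delay = 3.2 ms
Total one-way latency = 71.1307 ms


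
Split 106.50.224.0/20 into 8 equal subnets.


New prefix = 20 + 3 = 23
Each subnet has 512 addresses
  106.50.224.0/23
  106.50.226.0/23
  106.50.228.0/23
  106.50.230.0/23
  106.50.232.0/23
  106.50.234.0/23
  106.50.236.0/23
  106.50.238.0/23
Subnets: 106.50.224.0/23, 106.50.226.0/23, 106.50.228.0/23, 106.50.230.0/23, 106.50.232.0/23, 106.50.234.0/23, 106.50.236.0/23, 106.50.238.0/23


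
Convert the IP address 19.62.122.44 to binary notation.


19 = 00010011
62 = 00111110
122 = 01111010
44 = 00101100
Binary: 00010011.00111110.01111010.00101100


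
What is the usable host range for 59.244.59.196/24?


Network: 59.244.59.0
Broadcast: 59.244.59.255
First usable = network + 1
Last usable = broadcast - 1
Range: 59.244.59.1 to 59.244.59.254


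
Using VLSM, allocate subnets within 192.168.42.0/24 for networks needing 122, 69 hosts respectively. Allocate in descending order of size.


122 hosts -> /25 (126 usable): 192.168.42.0/25
69 hosts -> /25 (126 usable): 192.168.42.128/25
Allocation: 192.168.42.0/25 (122 hosts, 126 usable); 192.168.42.128/25 (69 hosts, 126 usable)


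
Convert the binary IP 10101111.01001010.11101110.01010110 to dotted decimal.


10101111 = 175
01001010 = 74
11101110 = 238
01010110 = 86
IP: 175.74.238.86


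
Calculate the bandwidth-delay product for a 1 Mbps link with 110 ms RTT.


BDP = bandwidth * RTT
= 1 Mbps * 110 ms
= 1 * 1e6 * 110 / 1000 bits
= 110000 bits
= 13750 bytes
= 13.4277 KB
BDP = 110000 bits (13750 bytes)


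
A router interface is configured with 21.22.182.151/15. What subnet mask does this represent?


/15 means 15 network bits, 17 host bits
Binary: 11111111111111100000000000000000
Mask: 255.254.0.0


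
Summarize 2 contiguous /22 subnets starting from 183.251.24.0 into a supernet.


Original prefix: /22
Number of subnets: 2 = 2^1
New prefix = 22 - 1 = 21
Supernet: 183.251.24.0/21


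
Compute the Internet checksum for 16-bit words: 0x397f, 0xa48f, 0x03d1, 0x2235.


Sum all words (with carry folding):
+ 0x397f = 0x397f
+ 0xa48f = 0xde0e
+ 0x03d1 = 0xe1df
+ 0x2235 = 0x0415
One's complement: ~0x0415
Checksum = 0xfbea


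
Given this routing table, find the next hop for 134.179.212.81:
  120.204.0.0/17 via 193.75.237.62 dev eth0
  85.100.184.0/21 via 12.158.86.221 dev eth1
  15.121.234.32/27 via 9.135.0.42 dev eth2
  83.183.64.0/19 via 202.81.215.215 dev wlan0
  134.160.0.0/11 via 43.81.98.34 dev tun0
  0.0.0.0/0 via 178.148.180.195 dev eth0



Longest prefix match for 134.179.212.81:
  /17 120.204.0.0: no
  /21 85.100.184.0: no
  /27 15.121.234.32: no
  /19 83.183.64.0: no
  /11 134.160.0.0: MATCH
  /0 0.0.0.0: MATCH
Selected: next-hop 43.81.98.34 via tun0 (matched /11)


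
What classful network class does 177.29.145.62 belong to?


First octet: 177
Binary: 10110001
10xxxxxx -> Class B (128-191)
Class B, default mask 255.255.0.0 (/16)


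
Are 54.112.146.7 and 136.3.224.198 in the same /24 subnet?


Mask: 255.255.255.0
54.112.146.7 AND mask = 54.112.146.0
136.3.224.198 AND mask = 136.3.224.0
No, different subnets (54.112.146.0 vs 136.3.224.0)


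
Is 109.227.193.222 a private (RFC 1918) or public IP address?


RFC 1918 private ranges:
  10.0.0.0/8 (10.0.0.0 - 10.255.255.255)
  172.16.0.0/12 (172.16.0.0 - 172.31.255.255)
  192.168.0.0/16 (192.168.0.0 - 192.168.255.255)
Public (not in any RFC 1918 range)


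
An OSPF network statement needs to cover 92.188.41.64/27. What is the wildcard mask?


Subnet mask: 255.255.255.224
Wildcard = 255.255.255.255 - subnet mask
255 - 255 = 0
255 - 255 = 0
255 - 255 = 0
255 - 224 = 31
Wildcard: 0.0.0.31


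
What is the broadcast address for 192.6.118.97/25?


Network: 192.6.118.0/25
Host bits = 7
Set all host bits to 1:
Broadcast: 192.6.118.127


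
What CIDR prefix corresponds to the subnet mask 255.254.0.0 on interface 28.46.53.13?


Binary: 11111111.11111110.00000000.00000000
Count leading 1s
Prefix: /15


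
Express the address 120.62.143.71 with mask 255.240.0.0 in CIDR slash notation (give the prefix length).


Binary: 11111111.11110000.00000000.00000000
Count leading 1s
Prefix: /12


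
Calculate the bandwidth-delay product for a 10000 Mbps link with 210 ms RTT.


BDP = bandwidth * RTT
= 10000 Mbps * 210 ms
= 10000 * 1e6 * 210 / 1000 bits
= 2100000000 bits
= 262500000 bytes
= 256347.6562 KB
BDP = 2100000000 bits (262500000 bytes)


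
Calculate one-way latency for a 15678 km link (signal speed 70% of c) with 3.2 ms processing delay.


Speed = 0.7 * 3e5 km/s = 210000 km/s
Propagation delay = 15678 / 210000 = 0.0747 s = 74.6571 ms
Processing delay = 3.2 ms
Total one-way latency = 77.8571 ms


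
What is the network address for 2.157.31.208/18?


IP:   00000010.10011101.00011111.11010000
Mask: 11111111.11111111.11000000.00000000
AND operation:
Net:  00000010.10011101.00000000.00000000
Network: 2.157.0.0/18


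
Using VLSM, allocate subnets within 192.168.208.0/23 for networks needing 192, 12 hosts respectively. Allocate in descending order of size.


192 hosts -> /24 (254 usable): 192.168.208.0/24
12 hosts -> /28 (14 usable): 192.168.209.0/28
Allocation: 192.168.208.0/24 (192 hosts, 254 usable); 192.168.209.0/28 (12 hosts, 14 usable)


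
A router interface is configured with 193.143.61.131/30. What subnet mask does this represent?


/30 means 30 network bits, 2 host bits
Binary: 11111111111111111111111111111100
Mask: 255.255.255.252


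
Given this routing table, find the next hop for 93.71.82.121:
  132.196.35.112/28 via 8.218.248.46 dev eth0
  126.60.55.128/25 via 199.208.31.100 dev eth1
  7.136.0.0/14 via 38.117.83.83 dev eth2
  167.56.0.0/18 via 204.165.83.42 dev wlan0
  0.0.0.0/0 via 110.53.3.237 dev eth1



Longest prefix match for 93.71.82.121:
  /28 132.196.35.112: no
  /25 126.60.55.128: no
  /14 7.136.0.0: no
  /18 167.56.0.0: no
  /0 0.0.0.0: MATCH
Selected: next-hop 110.53.3.237 via eth1 (matched /0)


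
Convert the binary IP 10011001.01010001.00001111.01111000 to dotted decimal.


10011001 = 153
01010001 = 81
00001111 = 15
01111000 = 120
IP: 153.81.15.120


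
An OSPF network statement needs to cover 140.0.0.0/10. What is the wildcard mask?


Subnet mask: 255.192.0.0
Wildcard = 255.255.255.255 - subnet mask
255 - 255 = 0
255 - 192 = 63
255 - 0 = 255
255 - 0 = 255
Wildcard: 0.63.255.255


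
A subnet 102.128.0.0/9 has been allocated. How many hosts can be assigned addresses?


Host bits = 32 - 9 = 23
Total addresses = 2^23 = 8388608
Usable = total - 2 (network and broadcast)
Usable hosts: 8388606


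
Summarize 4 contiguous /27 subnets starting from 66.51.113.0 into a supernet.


Original prefix: /27
Number of subnets: 4 = 2^2
New prefix = 27 - 2 = 25
Supernet: 66.51.113.0/25


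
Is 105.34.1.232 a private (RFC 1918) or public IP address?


RFC 1918 private ranges:
  10.0.0.0/8 (10.0.0.0 - 10.255.255.255)
  172.16.0.0/12 (172.16.0.0 - 172.31.255.255)
  192.168.0.0/16 (192.168.0.0 - 192.168.255.255)
Public (not in any RFC 1918 range)


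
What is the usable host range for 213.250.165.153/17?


Network: 213.250.128.0
Broadcast: 213.250.255.255
First usable = network + 1
Last usable = broadcast - 1
Range: 213.250.128.1 to 213.250.255.254


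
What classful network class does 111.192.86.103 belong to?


First octet: 111
Binary: 01101111
0xxxxxxx -> Class A (1-126)
Class A, default mask 255.0.0.0 (/8)


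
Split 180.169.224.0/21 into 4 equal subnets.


New prefix = 21 + 2 = 23
Each subnet has 512 addresses
  180.169.224.0/23
  180.169.226.0/23
  180.169.228.0/23
  180.169.230.0/23
Subnets: 180.169.224.0/23, 180.169.226.0/23, 180.169.228.0/23, 180.169.230.0/23


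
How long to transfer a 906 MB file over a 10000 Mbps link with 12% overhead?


Effective throughput = 10000 * (1 - 12/100) = 8800 Mbps
File size in Mb = 906 * 8 = 7248 Mb
Time = 7248 / 8800
Time = 0.8236 seconds


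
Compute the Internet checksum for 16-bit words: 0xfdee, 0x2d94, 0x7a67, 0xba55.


Sum all words (with carry folding):
+ 0xfdee = 0xfdee
+ 0x2d94 = 0x2b83
+ 0x7a67 = 0xa5ea
+ 0xba55 = 0x6040
One's complement: ~0x6040
Checksum = 0x9fbf


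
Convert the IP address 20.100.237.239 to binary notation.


20 = 00010100
100 = 01100100
237 = 11101101
239 = 11101111
Binary: 00010100.01100100.11101101.11101111


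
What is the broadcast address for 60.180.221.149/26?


Network: 60.180.221.128/26
Host bits = 6
Set all host bits to 1:
Broadcast: 60.180.221.191


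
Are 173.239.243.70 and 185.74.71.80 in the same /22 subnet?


Mask: 255.255.252.0
173.239.243.70 AND mask = 173.239.240.0
185.74.71.80 AND mask = 185.74.68.0
No, different subnets (173.239.240.0 vs 185.74.68.0)


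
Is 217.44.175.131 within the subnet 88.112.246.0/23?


Subnet network: 88.112.246.0
Test IP AND mask: 217.44.174.0
No, 217.44.175.131 is not in 88.112.246.0/23


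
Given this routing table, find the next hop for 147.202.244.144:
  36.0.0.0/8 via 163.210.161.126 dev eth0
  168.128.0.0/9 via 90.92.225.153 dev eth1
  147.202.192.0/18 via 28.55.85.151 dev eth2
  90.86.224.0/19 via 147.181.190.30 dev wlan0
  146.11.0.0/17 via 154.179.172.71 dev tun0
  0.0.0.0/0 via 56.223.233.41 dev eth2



Longest prefix match for 147.202.244.144:
  /8 36.0.0.0: no
  /9 168.128.0.0: no
  /18 147.202.192.0: MATCH
  /19 90.86.224.0: no
  /17 146.11.0.0: no
  /0 0.0.0.0: MATCH
Selected: next-hop 28.55.85.151 via eth2 (matched /18)


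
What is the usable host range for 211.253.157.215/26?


Network: 211.253.157.192
Broadcast: 211.253.157.255
First usable = network + 1
Last usable = broadcast - 1
Range: 211.253.157.193 to 211.253.157.254


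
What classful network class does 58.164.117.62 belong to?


First octet: 58
Binary: 00111010
0xxxxxxx -> Class A (1-126)
Class A, default mask 255.0.0.0 (/8)


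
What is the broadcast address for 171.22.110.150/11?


Network: 171.0.0.0/11
Host bits = 21
Set all host bits to 1:
Broadcast: 171.31.255.255


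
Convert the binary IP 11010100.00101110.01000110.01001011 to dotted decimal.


11010100 = 212
00101110 = 46
01000110 = 70
01001011 = 75
IP: 212.46.70.75


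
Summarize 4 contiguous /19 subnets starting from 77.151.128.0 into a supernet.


Original prefix: /19
Number of subnets: 4 = 2^2
New prefix = 19 - 2 = 17
Supernet: 77.151.128.0/17


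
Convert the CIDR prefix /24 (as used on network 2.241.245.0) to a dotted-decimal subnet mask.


/24 means 24 network bits, 8 host bits
Binary: 11111111111111111111111100000000
Mask: 255.255.255.0


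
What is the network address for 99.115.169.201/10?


IP:   01100011.01110011.10101001.11001001
Mask: 11111111.11000000.00000000.00000000
AND operation:
Net:  01100011.01000000.00000000.00000000
Network: 99.64.0.0/10


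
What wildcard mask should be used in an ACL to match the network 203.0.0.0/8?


Subnet mask: 255.0.0.0
Wildcard = 255.255.255.255 - subnet mask
255 - 255 = 0
255 - 0 = 255
255 - 0 = 255
255 - 0 = 255
Wildcard: 0.255.255.255


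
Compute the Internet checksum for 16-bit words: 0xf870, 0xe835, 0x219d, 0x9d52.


Sum all words (with carry folding):
+ 0xf870 = 0xf870
+ 0xe835 = 0xe0a6
+ 0x219d = 0x0244
+ 0x9d52 = 0x9f96
One's complement: ~0x9f96
Checksum = 0x6069


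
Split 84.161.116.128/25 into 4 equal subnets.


New prefix = 25 + 2 = 27
Each subnet has 32 addresses
  84.161.116.128/27
  84.161.116.160/27
  84.161.116.192/27
  84.161.116.224/27
Subnets: 84.161.116.128/27, 84.161.116.160/27, 84.161.116.192/27, 84.161.116.224/27


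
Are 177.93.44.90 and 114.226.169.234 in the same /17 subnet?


Mask: 255.255.128.0
177.93.44.90 AND mask = 177.93.0.0
114.226.169.234 AND mask = 114.226.128.0
No, different subnets (177.93.0.0 vs 114.226.128.0)


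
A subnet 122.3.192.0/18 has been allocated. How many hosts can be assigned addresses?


Host bits = 32 - 18 = 14
Total addresses = 2^14 = 16384
Usable = total - 2 (network and broadcast)
Usable hosts: 16382


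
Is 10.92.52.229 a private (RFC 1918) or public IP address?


RFC 1918 private ranges:
  10.0.0.0/8 (10.0.0.0 - 10.255.255.255)
  172.16.0.0/12 (172.16.0.0 - 172.31.255.255)
  192.168.0.0/16 (192.168.0.0 - 192.168.255.255)
Private (in 10.0.0.0/8)


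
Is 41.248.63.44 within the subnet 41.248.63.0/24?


Subnet network: 41.248.63.0
Test IP AND mask: 41.248.63.0
Yes, 41.248.63.44 is in 41.248.63.0/24


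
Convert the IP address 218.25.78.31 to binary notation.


218 = 11011010
25 = 00011001
78 = 01001110
31 = 00011111
Binary: 11011010.00011001.01001110.00011111


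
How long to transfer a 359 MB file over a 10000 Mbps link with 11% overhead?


Effective throughput = 10000 * (1 - 11/100) = 8900 Mbps
File size in Mb = 359 * 8 = 2872 Mb
Time = 2872 / 8900
Time = 0.3227 seconds


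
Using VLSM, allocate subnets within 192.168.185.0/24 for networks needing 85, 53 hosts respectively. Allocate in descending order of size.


85 hosts -> /25 (126 usable): 192.168.185.0/25
53 hosts -> /26 (62 usable): 192.168.185.128/26
Allocation: 192.168.185.0/25 (85 hosts, 126 usable); 192.168.185.128/26 (53 hosts, 62 usable)


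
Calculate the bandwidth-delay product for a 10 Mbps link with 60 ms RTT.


BDP = bandwidth * RTT
= 10 Mbps * 60 ms
= 10 * 1e6 * 60 / 1000 bits
= 600000 bits
= 75000 bytes
= 73.2422 KB
BDP = 600000 bits (75000 bytes)


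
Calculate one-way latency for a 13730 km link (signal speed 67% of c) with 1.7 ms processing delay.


Speed = 0.67 * 3e5 km/s = 201000 km/s
Propagation delay = 13730 / 201000 = 0.0683 s = 68.3085 ms
Processing delay = 1.7 ms
Total one-way latency = 70.0085 ms


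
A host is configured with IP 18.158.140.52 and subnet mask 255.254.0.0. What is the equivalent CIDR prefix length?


Binary: 11111111.11111110.00000000.00000000
Count leading 1s
Prefix: /15


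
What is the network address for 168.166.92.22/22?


IP:   10101000.10100110.01011100.00010110
Mask: 11111111.11111111.11111100.00000000
AND operation:
Net:  10101000.10100110.01011100.00000000
Network: 168.166.92.0/22


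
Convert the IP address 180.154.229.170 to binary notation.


180 = 10110100
154 = 10011010
229 = 11100101
170 = 10101010
Binary: 10110100.10011010.11100101.10101010


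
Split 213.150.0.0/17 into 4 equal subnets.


New prefix = 17 + 2 = 19
Each subnet has 8192 addresses
  213.150.0.0/19
  213.150.32.0/19
  213.150.64.0/19
  213.150.96.0/19
Subnets: 213.150.0.0/19, 213.150.32.0/19, 213.150.64.0/19, 213.150.96.0/19


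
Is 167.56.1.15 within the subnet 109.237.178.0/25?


Subnet network: 109.237.178.0
Test IP AND mask: 167.56.1.0
No, 167.56.1.15 is not in 109.237.178.0/25


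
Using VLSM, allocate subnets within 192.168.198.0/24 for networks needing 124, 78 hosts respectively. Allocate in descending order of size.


124 hosts -> /25 (126 usable): 192.168.198.0/25
78 hosts -> /25 (126 usable): 192.168.198.128/25
Allocation: 192.168.198.0/25 (124 hosts, 126 usable); 192.168.198.128/25 (78 hosts, 126 usable)


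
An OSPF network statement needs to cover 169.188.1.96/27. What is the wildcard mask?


Subnet mask: 255.255.255.224
Wildcard = 255.255.255.255 - subnet mask
255 - 255 = 0
255 - 255 = 0
255 - 255 = 0
255 - 224 = 31
Wildcard: 0.0.0.31


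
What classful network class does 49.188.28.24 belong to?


First octet: 49
Binary: 00110001
0xxxxxxx -> Class A (1-126)
Class A, default mask 255.0.0.0 (/8)


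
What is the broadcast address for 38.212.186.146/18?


Network: 38.212.128.0/18
Host bits = 14
Set all host bits to 1:
Broadcast: 38.212.191.255


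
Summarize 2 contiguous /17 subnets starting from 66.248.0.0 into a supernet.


Original prefix: /17
Number of subnets: 2 = 2^1
New prefix = 17 - 1 = 16
Supernet: 66.248.0.0/16


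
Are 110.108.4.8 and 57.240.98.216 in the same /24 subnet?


Mask: 255.255.255.0
110.108.4.8 AND mask = 110.108.4.0
57.240.98.216 AND mask = 57.240.98.0
No, different subnets (110.108.4.0 vs 57.240.98.0)


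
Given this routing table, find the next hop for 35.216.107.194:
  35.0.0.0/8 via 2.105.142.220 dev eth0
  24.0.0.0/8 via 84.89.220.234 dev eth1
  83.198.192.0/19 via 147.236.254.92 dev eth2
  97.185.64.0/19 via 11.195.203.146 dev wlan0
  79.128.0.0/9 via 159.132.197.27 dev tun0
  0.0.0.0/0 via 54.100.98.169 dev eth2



Longest prefix match for 35.216.107.194:
  /8 35.0.0.0: MATCH
  /8 24.0.0.0: no
  /19 83.198.192.0: no
  /19 97.185.64.0: no
  /9 79.128.0.0: no
  /0 0.0.0.0: MATCH
Selected: next-hop 2.105.142.220 via eth0 (matched /8)


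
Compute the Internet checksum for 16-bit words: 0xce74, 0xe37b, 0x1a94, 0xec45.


Sum all words (with carry folding):
+ 0xce74 = 0xce74
+ 0xe37b = 0xb1f0
+ 0x1a94 = 0xcc84
+ 0xec45 = 0xb8ca
One's complement: ~0xb8ca
Checksum = 0x4735


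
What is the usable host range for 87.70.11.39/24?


Network: 87.70.11.0
Broadcast: 87.70.11.255
First usable = network + 1
Last usable = broadcast - 1
Range: 87.70.11.1 to 87.70.11.254


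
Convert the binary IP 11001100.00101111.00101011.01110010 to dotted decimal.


11001100 = 204
00101111 = 47
00101011 = 43
01110010 = 114
IP: 204.47.43.114


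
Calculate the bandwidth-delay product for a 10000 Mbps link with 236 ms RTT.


BDP = bandwidth * RTT
= 10000 Mbps * 236 ms
= 10000 * 1e6 * 236 / 1000 bits
= 2360000000 bits
= 295000000 bytes
= 288085.9375 KB
BDP = 2360000000 bits (295000000 bytes)


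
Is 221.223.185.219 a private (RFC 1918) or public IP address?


RFC 1918 private ranges:
  10.0.0.0/8 (10.0.0.0 - 10.255.255.255)
  172.16.0.0/12 (172.16.0.0 - 172.31.255.255)
  192.168.0.0/16 (192.168.0.0 - 192.168.255.255)
Public (not in any RFC 1918 range)


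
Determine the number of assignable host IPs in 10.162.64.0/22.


Host bits = 32 - 22 = 10
Total addresses = 2^10 = 1024
Usable = total - 2 (network and broadcast)
Usable hosts: 1022


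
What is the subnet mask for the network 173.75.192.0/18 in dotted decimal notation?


/18 means 18 network bits, 14 host bits
Binary: 11111111111111111100000000000000
Mask: 255.255.192.0


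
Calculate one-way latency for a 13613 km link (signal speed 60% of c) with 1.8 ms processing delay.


Speed = 0.6 * 3e5 km/s = 180000 km/s
Propagation delay = 13613 / 180000 = 0.0756 s = 75.6278 ms
Processing delay = 1.8 ms
Total one-way latency = 77.4278 ms


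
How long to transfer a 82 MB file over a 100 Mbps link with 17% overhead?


Effective throughput = 100 * (1 - 17/100) = 83 Mbps
File size in Mb = 82 * 8 = 656 Mb
Time = 656 / 83
Time = 7.9036 seconds


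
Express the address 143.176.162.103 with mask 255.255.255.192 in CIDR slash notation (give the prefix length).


Binary: 11111111.11111111.11111111.11000000
Count leading 1s
Prefix: /26


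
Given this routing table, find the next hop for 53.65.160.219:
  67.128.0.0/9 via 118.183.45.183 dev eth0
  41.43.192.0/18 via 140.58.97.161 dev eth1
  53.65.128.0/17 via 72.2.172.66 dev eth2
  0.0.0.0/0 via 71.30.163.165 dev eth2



Longest prefix match for 53.65.160.219:
  /9 67.128.0.0: no
  /18 41.43.192.0: no
  /17 53.65.128.0: MATCH
  /0 0.0.0.0: MATCH
Selected: next-hop 72.2.172.66 via eth2 (matched /17)


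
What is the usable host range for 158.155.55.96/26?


Network: 158.155.55.64
Broadcast: 158.155.55.127
First usable = network + 1
Last usable = broadcast - 1
Range: 158.155.55.65 to 158.155.55.126


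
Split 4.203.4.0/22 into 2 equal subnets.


New prefix = 22 + 1 = 23
Each subnet has 512 addresses
  4.203.4.0/23
  4.203.6.0/23
Subnets: 4.203.4.0/23, 4.203.6.0/23


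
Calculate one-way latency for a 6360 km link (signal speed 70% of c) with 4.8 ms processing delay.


Speed = 0.7 * 3e5 km/s = 210000 km/s
Propagation delay = 6360 / 210000 = 0.0303 s = 30.2857 ms
Processing delay = 4.8 ms
Total one-way latency = 35.0857 ms


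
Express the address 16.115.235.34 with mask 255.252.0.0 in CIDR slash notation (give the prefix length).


Binary: 11111111.11111100.00000000.00000000
Count leading 1s
Prefix: /14


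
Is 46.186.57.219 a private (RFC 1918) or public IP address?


RFC 1918 private ranges:
  10.0.0.0/8 (10.0.0.0 - 10.255.255.255)
  172.16.0.0/12 (172.16.0.0 - 172.31.255.255)
  192.168.0.0/16 (192.168.0.0 - 192.168.255.255)
Public (not in any RFC 1918 range)


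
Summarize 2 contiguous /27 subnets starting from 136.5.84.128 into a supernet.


Original prefix: /27
Number of subnets: 2 = 2^1
New prefix = 27 - 1 = 26
Supernet: 136.5.84.128/26


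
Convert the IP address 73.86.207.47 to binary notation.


73 = 01001001
86 = 01010110
207 = 11001111
47 = 00101111
Binary: 01001001.01010110.11001111.00101111


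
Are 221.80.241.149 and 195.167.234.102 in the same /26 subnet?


Mask: 255.255.255.192
221.80.241.149 AND mask = 221.80.241.128
195.167.234.102 AND mask = 195.167.234.64
No, different subnets (221.80.241.128 vs 195.167.234.64)


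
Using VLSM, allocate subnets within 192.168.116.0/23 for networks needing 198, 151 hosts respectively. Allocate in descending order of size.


198 hosts -> /24 (254 usable): 192.168.116.0/24
151 hosts -> /24 (254 usable): 192.168.117.0/24
Allocation: 192.168.116.0/24 (198 hosts, 254 usable); 192.168.117.0/24 (151 hosts, 254 usable)


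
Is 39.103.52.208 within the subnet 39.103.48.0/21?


Subnet network: 39.103.48.0
Test IP AND mask: 39.103.48.0
Yes, 39.103.52.208 is in 39.103.48.0/21


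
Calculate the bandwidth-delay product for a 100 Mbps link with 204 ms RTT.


BDP = bandwidth * RTT
= 100 Mbps * 204 ms
= 100 * 1e6 * 204 / 1000 bits
= 20400000 bits
= 2550000 bytes
= 2490.2344 KB
BDP = 20400000 bits (2550000 bytes)


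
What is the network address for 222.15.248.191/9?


IP:   11011110.00001111.11111000.10111111
Mask: 11111111.10000000.00000000.00000000
AND operation:
Net:  11011110.00000000.00000000.00000000
Network: 222.0.0.0/9


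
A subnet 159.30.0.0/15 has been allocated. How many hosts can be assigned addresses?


Host bits = 32 - 15 = 17
Total addresses = 2^17 = 131072
Usable = total - 2 (network and broadcast)
Usable hosts: 131070


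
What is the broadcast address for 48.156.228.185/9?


Network: 48.128.0.0/9
Host bits = 23
Set all host bits to 1:
Broadcast: 48.255.255.255


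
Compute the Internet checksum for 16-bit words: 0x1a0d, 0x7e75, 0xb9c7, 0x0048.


Sum all words (with carry folding):
+ 0x1a0d = 0x1a0d
+ 0x7e75 = 0x9882
+ 0xb9c7 = 0x524a
+ 0x0048 = 0x5292
One's complement: ~0x5292
Checksum = 0xad6d


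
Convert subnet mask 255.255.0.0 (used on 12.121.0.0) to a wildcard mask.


Subnet mask: 255.255.0.0
Wildcard = 255.255.255.255 - subnet mask
255 - 255 = 0
255 - 255 = 0
255 - 0 = 255
255 - 0 = 255
Wildcard: 0.0.255.255


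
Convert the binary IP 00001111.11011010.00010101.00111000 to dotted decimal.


00001111 = 15
11011010 = 218
00010101 = 21
00111000 = 56
IP: 15.218.21.56


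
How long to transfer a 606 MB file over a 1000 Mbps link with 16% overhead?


Effective throughput = 1000 * (1 - 16/100) = 840 Mbps
File size in Mb = 606 * 8 = 4848 Mb
Time = 4848 / 840
Time = 5.7714 seconds


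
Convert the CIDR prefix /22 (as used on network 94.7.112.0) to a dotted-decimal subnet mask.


/22 means 22 network bits, 10 host bits
Binary: 11111111111111111111110000000000
Mask: 255.255.252.0


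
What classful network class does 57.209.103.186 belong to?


First octet: 57
Binary: 00111001
0xxxxxxx -> Class A (1-126)
Class A, default mask 255.0.0.0 (/8)


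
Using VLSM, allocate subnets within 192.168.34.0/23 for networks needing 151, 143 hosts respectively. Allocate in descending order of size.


151 hosts -> /24 (254 usable): 192.168.34.0/24
143 hosts -> /24 (254 usable): 192.168.35.0/24
Allocation: 192.168.34.0/24 (151 hosts, 254 usable); 192.168.35.0/24 (143 hosts, 254 usable)


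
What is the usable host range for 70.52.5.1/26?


Network: 70.52.5.0
Broadcast: 70.52.5.63
First usable = network + 1
Last usable = broadcast - 1
Range: 70.52.5.1 to 70.52.5.62


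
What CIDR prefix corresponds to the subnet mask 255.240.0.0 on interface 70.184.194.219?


Binary: 11111111.11110000.00000000.00000000
Count leading 1s
Prefix: /12


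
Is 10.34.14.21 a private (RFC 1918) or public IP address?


RFC 1918 private ranges:
  10.0.0.0/8 (10.0.0.0 - 10.255.255.255)
  172.16.0.0/12 (172.16.0.0 - 172.31.255.255)
  192.168.0.0/16 (192.168.0.0 - 192.168.255.255)
Private (in 10.0.0.0/8)


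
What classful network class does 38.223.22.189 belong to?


First octet: 38
Binary: 00100110
0xxxxxxx -> Class A (1-126)
Class A, default mask 255.0.0.0 (/8)


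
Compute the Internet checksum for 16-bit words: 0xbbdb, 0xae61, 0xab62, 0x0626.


Sum all words (with carry folding):
+ 0xbbdb = 0xbbdb
+ 0xae61 = 0x6a3d
+ 0xab62 = 0x15a0
+ 0x0626 = 0x1bc6
One's complement: ~0x1bc6
Checksum = 0xe439


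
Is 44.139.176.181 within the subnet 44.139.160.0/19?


Subnet network: 44.139.160.0
Test IP AND mask: 44.139.160.0
Yes, 44.139.176.181 is in 44.139.160.0/19


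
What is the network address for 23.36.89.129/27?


IP:   00010111.00100100.01011001.10000001
Mask: 11111111.11111111.11111111.11100000
AND operation:
Net:  00010111.00100100.01011001.10000000
Network: 23.36.89.128/27


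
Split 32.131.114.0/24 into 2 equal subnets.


New prefix = 24 + 1 = 25
Each subnet has 128 addresses
  32.131.114.0/25
  32.131.114.128/25
Subnets: 32.131.114.0/25, 32.131.114.128/25


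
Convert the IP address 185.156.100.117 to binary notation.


185 = 10111001
156 = 10011100
100 = 01100100
117 = 01110101
Binary: 10111001.10011100.01100100.01110101


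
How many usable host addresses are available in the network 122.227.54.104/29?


Host bits = 32 - 29 = 3
Total addresses = 2^3 = 8
Usable = total - 2 (network and broadcast)
Usable hosts: 6


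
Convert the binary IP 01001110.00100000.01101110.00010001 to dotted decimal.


01001110 = 78
00100000 = 32
01101110 = 110
00010001 = 17
IP: 78.32.110.17


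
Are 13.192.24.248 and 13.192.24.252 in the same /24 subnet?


Mask: 255.255.255.0
13.192.24.248 AND mask = 13.192.24.0
13.192.24.252 AND mask = 13.192.24.0
Yes, same subnet (13.192.24.0)


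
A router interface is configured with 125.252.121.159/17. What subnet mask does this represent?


/17 means 17 network bits, 15 host bits
Binary: 11111111111111111000000000000000
Mask: 255.255.128.0


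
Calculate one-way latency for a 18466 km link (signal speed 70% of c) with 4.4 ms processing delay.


Speed = 0.7 * 3e5 km/s = 210000 km/s
Propagation delay = 18466 / 210000 = 0.0879 s = 87.9333 ms
Processing delay = 4.4 ms
Total one-way latency = 92.3333 ms


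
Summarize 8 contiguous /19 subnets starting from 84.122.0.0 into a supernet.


Original prefix: /19
Number of subnets: 8 = 2^3
New prefix = 19 - 3 = 16
Supernet: 84.122.0.0/16


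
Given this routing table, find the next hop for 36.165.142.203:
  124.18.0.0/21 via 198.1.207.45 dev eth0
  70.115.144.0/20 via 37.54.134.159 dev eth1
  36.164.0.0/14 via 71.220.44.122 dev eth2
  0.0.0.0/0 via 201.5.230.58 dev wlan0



Longest prefix match for 36.165.142.203:
  /21 124.18.0.0: no
  /20 70.115.144.0: no
  /14 36.164.0.0: MATCH
  /0 0.0.0.0: MATCH
Selected: next-hop 71.220.44.122 via eth2 (matched /14)


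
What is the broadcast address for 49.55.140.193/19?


Network: 49.55.128.0/19
Host bits = 13
Set all host bits to 1:
Broadcast: 49.55.159.255


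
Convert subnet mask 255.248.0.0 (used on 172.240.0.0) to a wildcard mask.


Subnet mask: 255.248.0.0
Wildcard = 255.255.255.255 - subnet mask
255 - 255 = 0
255 - 248 = 7
255 - 0 = 255
255 - 0 = 255
Wildcard: 0.7.255.255


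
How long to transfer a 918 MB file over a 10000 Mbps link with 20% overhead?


Effective throughput = 10000 * (1 - 20/100) = 8000 Mbps
File size in Mb = 918 * 8 = 7344 Mb
Time = 7344 / 8000
Time = 0.918 seconds


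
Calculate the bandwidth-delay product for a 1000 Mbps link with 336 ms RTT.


BDP = bandwidth * RTT
= 1000 Mbps * 336 ms
= 1000 * 1e6 * 336 / 1000 bits
= 336000000 bits
= 42000000 bytes
= 41015.625 KB
BDP = 336000000 bits (42000000 bytes)


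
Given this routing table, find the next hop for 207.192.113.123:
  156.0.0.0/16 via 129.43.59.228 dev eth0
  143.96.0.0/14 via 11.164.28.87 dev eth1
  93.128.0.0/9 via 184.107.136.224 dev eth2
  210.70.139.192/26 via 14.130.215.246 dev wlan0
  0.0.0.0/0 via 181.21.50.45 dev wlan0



Longest prefix match for 207.192.113.123:
  /16 156.0.0.0: no
  /14 143.96.0.0: no
  /9 93.128.0.0: no
  /26 210.70.139.192: no
  /0 0.0.0.0: MATCH
Selected: next-hop 181.21.50.45 via wlan0 (matched /0)


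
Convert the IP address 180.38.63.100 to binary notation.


180 = 10110100
38 = 00100110
63 = 00111111
100 = 01100100
Binary: 10110100.00100110.00111111.01100100


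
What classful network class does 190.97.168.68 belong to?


First octet: 190
Binary: 10111110
10xxxxxx -> Class B (128-191)
Class B, default mask 255.255.0.0 (/16)


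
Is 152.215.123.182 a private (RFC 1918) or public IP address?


RFC 1918 private ranges:
  10.0.0.0/8 (10.0.0.0 - 10.255.255.255)
  172.16.0.0/12 (172.16.0.0 - 172.31.255.255)
  192.168.0.0/16 (192.168.0.0 - 192.168.255.255)
Public (not in any RFC 1918 range)


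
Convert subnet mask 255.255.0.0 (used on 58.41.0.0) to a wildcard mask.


Subnet mask: 255.255.0.0
Wildcard = 255.255.255.255 - subnet mask
255 - 255 = 0
255 - 255 = 0
255 - 0 = 255
255 - 0 = 255
Wildcard: 0.0.255.255


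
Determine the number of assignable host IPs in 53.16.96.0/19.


Host bits = 32 - 19 = 13
Total addresses = 2^13 = 8192
Usable = total - 2 (network and broadcast)
Usable hosts: 8190


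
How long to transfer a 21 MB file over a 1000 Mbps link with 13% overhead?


Effective throughput = 1000 * (1 - 13/100) = 870 Mbps
File size in Mb = 21 * 8 = 168 Mb
Time = 168 / 870
Time = 0.1931 seconds


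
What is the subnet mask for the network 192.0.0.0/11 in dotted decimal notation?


/11 means 11 network bits, 21 host bits
Binary: 11111111111000000000000000000000
Mask: 255.224.0.0


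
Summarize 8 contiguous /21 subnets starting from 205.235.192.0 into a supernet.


Original prefix: /21
Number of subnets: 8 = 2^3
New prefix = 21 - 3 = 18
Supernet: 205.235.192.0/18


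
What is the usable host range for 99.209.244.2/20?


Network: 99.209.240.0
Broadcast: 99.209.255.255
First usable = network + 1
Last usable = broadcast - 1
Range: 99.209.240.1 to 99.209.255.254


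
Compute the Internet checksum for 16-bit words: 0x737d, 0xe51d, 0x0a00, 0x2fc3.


Sum all words (with carry folding):
+ 0x737d = 0x737d
+ 0xe51d = 0x589b
+ 0x0a00 = 0x629b
+ 0x2fc3 = 0x925e
One's complement: ~0x925e
Checksum = 0x6da1


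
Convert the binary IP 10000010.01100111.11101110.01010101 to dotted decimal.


10000010 = 130
01100111 = 103
11101110 = 238
01010101 = 85
IP: 130.103.238.85


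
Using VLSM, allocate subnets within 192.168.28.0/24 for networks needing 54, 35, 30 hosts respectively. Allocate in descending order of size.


54 hosts -> /26 (62 usable): 192.168.28.0/26
35 hosts -> /26 (62 usable): 192.168.28.64/26
30 hosts -> /27 (30 usable): 192.168.28.128/27
Allocation: 192.168.28.0/26 (54 hosts, 62 usable); 192.168.28.64/26 (35 hosts, 62 usable); 192.168.28.128/27 (30 hosts, 30 usable)


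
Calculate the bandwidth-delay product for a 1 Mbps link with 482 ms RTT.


BDP = bandwidth * RTT
= 1 Mbps * 482 ms
= 1 * 1e6 * 482 / 1000 bits
= 482000 bits
= 60250 bytes
= 58.8379 KB
BDP = 482000 bits (60250 bytes)


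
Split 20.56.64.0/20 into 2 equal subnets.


New prefix = 20 + 1 = 21
Each subnet has 2048 addresses
  20.56.64.0/21
  20.56.72.0/21
Subnets: 20.56.64.0/21, 20.56.72.0/21


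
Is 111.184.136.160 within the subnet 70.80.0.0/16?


Subnet network: 70.80.0.0
Test IP AND mask: 111.184.0.0
No, 111.184.136.160 is not in 70.80.0.0/16


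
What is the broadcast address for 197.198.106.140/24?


Network: 197.198.106.0/24
Host bits = 8
Set all host bits to 1:
Broadcast: 197.198.106.255


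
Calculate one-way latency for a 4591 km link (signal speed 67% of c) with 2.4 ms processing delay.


Speed = 0.67 * 3e5 km/s = 201000 km/s
Propagation delay = 4591 / 201000 = 0.0228 s = 22.8408 ms
Processing delay = 2.4 ms
Total one-way latency = 25.2408 ms


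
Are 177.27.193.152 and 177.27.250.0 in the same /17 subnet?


Mask: 255.255.128.0
177.27.193.152 AND mask = 177.27.128.0
177.27.250.0 AND mask = 177.27.128.0
Yes, same subnet (177.27.128.0)


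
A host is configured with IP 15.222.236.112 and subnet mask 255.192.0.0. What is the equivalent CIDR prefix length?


Binary: 11111111.11000000.00000000.00000000
Count leading 1s
Prefix: /10


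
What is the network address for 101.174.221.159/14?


IP:   01100101.10101110.11011101.10011111
Mask: 11111111.11111100.00000000.00000000
AND operation:
Net:  01100101.10101100.00000000.00000000
Network: 101.172.0.0/14


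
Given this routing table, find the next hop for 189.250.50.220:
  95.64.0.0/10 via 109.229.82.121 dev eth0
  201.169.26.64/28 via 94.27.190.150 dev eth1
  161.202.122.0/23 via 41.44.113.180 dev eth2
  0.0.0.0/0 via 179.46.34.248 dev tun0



Longest prefix match for 189.250.50.220:
  /10 95.64.0.0: no
  /28 201.169.26.64: no
  /23 161.202.122.0: no
  /0 0.0.0.0: MATCH
Selected: next-hop 179.46.34.248 via tun0 (matched /0)


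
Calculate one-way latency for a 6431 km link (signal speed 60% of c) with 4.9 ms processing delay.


Speed = 0.6 * 3e5 km/s = 180000 km/s
Propagation delay = 6431 / 180000 = 0.0357 s = 35.7278 ms
Processing delay = 4.9 ms
Total one-way latency = 40.6278 ms


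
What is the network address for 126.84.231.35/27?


IP:   01111110.01010100.11100111.00100011
Mask: 11111111.11111111.11111111.11100000
AND operation:
Net:  01111110.01010100.11100111.00100000
Network: 126.84.231.32/27


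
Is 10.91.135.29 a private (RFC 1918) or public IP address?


RFC 1918 private ranges:
  10.0.0.0/8 (10.0.0.0 - 10.255.255.255)
  172.16.0.0/12 (172.16.0.0 - 172.31.255.255)
  192.168.0.0/16 (192.168.0.0 - 192.168.255.255)
Private (in 10.0.0.0/8)


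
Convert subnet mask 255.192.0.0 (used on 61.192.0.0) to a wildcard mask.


Subnet mask: 255.192.0.0
Wildcard = 255.255.255.255 - subnet mask
255 - 255 = 0
255 - 192 = 63
255 - 0 = 255
255 - 0 = 255
Wildcard: 0.63.255.255
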